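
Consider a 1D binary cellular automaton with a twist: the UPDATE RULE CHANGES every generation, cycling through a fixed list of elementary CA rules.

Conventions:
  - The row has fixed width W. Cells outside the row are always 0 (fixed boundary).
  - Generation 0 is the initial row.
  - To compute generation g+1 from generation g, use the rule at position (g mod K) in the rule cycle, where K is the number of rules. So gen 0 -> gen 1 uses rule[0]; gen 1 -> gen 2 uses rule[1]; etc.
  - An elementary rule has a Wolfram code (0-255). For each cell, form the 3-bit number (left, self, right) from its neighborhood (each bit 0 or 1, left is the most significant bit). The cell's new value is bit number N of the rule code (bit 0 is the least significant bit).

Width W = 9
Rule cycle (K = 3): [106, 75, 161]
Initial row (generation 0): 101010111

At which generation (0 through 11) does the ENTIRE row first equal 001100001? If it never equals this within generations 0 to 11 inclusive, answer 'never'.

Gen 0: 101010111
Gen 1 (rule 106): 010101101
Gen 2 (rule 75): 100001100
Gen 3 (rule 161): 001100001
Gen 4 (rule 106): 011100010
Gen 5 (rule 75): 110101100
Gen 6 (rule 161): 001010001
Gen 7 (rule 106): 010100010
Gen 8 (rule 75): 100001100
Gen 9 (rule 161): 001100001
Gen 10 (rule 106): 011100010
Gen 11 (rule 75): 110101100

Answer: 3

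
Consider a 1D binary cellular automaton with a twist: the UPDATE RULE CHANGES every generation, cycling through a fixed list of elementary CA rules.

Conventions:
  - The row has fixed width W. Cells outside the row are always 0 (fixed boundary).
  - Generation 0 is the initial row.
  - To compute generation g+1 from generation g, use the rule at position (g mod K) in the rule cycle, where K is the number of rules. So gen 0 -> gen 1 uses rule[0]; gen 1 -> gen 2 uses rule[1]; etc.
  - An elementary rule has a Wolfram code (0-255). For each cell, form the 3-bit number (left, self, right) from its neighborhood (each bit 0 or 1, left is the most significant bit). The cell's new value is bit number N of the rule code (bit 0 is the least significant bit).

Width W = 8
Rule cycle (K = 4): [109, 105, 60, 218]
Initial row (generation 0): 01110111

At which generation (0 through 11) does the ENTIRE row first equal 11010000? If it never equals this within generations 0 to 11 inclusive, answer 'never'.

Answer: never

Derivation:
Gen 0: 01110111
Gen 1 (rule 109): 01011101
Gen 2 (rule 105): 00110110
Gen 3 (rule 60): 00101101
Gen 4 (rule 218): 01001100
Gen 5 (rule 109): 01001101
Gen 6 (rule 105): 00001110
Gen 7 (rule 60): 00001001
Gen 8 (rule 218): 00010110
Gen 9 (rule 109): 11011110
Gen 10 (rule 105): 11110010
Gen 11 (rule 60): 10001011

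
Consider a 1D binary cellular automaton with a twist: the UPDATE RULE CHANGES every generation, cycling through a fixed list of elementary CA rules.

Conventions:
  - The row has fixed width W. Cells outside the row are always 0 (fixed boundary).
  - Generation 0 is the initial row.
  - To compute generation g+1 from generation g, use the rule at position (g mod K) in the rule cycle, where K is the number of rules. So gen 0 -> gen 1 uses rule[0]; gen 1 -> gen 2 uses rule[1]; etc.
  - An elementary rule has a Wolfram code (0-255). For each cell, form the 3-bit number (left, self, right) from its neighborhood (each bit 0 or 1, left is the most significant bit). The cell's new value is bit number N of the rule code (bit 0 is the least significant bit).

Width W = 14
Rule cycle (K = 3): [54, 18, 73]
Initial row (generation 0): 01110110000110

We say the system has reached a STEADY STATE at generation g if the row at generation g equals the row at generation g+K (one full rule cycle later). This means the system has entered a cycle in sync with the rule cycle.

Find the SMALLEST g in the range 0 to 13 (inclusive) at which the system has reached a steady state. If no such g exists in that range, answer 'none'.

Answer: 8

Derivation:
Gen 0: 01110110000110
Gen 1 (rule 54): 10001001001001
Gen 2 (rule 18): 01010110110110
Gen 3 (rule 73): 00000110110110
Gen 4 (rule 54): 00001001001001
Gen 5 (rule 18): 00010110110110
Gen 6 (rule 73): 11000110110110
Gen 7 (rule 54): 00101001001001
Gen 8 (rule 18): 01000110110110
Gen 9 (rule 73): 00010110110110
Gen 10 (rule 54): 00111001001001
Gen 11 (rule 18): 01000110110110
Gen 12 (rule 73): 00010110110110
Gen 13 (rule 54): 00111001001001
Gen 14 (rule 18): 01000110110110
Gen 15 (rule 73): 00010110110110
Gen 16 (rule 54): 00111001001001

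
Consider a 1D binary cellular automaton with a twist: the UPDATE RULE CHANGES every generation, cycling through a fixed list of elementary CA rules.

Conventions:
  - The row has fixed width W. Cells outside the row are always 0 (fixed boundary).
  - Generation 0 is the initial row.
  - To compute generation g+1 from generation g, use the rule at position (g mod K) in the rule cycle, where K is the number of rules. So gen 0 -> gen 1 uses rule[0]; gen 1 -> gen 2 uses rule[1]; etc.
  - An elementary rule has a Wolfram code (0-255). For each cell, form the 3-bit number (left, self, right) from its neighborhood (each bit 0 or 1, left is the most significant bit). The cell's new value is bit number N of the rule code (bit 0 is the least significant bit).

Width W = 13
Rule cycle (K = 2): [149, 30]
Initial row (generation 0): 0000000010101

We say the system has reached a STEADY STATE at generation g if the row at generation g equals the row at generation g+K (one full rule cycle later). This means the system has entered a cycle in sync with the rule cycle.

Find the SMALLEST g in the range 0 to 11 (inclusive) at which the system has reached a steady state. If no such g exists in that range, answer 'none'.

Gen 0: 0000000010101
Gen 1 (rule 149): 1111111010101
Gen 2 (rule 30): 1000000010101
Gen 3 (rule 149): 1111111010101
Gen 4 (rule 30): 1000000010101
Gen 5 (rule 149): 1111111010101
Gen 6 (rule 30): 1000000010101
Gen 7 (rule 149): 1111111010101
Gen 8 (rule 30): 1000000010101
Gen 9 (rule 149): 1111111010101
Gen 10 (rule 30): 1000000010101
Gen 11 (rule 149): 1111111010101
Gen 12 (rule 30): 1000000010101
Gen 13 (rule 149): 1111111010101

Answer: 1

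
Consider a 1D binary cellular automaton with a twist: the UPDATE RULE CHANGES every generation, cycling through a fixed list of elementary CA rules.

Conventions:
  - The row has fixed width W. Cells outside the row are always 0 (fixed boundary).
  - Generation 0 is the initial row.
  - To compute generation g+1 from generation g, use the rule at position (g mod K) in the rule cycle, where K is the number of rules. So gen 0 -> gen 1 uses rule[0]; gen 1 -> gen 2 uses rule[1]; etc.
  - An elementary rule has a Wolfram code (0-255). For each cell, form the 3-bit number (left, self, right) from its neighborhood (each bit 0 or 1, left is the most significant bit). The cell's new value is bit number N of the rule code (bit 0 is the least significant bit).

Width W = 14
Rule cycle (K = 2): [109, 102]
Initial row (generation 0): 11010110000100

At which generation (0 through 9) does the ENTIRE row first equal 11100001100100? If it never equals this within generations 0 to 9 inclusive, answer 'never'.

Gen 0: 11010110000100
Gen 1 (rule 109): 11111110110101
Gen 2 (rule 102): 00000011011111
Gen 3 (rule 109): 11111011110001
Gen 4 (rule 102): 00001100010011
Gen 5 (rule 109): 11101101010011
Gen 6 (rule 102): 00110111110101
Gen 7 (rule 109): 10111100011111
Gen 8 (rule 102): 11000100100001
Gen 9 (rule 109): 11010100101101

Answer: never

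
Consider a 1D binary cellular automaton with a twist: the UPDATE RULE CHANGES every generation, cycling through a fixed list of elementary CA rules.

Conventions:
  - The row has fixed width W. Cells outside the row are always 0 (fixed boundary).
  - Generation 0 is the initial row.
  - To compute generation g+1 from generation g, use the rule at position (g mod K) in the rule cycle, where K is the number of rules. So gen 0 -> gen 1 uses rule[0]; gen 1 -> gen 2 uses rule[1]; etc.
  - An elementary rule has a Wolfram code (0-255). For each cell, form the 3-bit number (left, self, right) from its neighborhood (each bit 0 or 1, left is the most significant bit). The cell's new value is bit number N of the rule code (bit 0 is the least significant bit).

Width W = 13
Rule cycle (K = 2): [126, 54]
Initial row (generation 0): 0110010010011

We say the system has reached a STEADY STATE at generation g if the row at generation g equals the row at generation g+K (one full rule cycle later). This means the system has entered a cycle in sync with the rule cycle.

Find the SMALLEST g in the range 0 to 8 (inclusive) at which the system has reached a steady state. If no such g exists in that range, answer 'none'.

Gen 0: 0110010010011
Gen 1 (rule 126): 1111111111111
Gen 2 (rule 54): 0000000000000
Gen 3 (rule 126): 0000000000000
Gen 4 (rule 54): 0000000000000
Gen 5 (rule 126): 0000000000000
Gen 6 (rule 54): 0000000000000
Gen 7 (rule 126): 0000000000000
Gen 8 (rule 54): 0000000000000
Gen 9 (rule 126): 0000000000000
Gen 10 (rule 54): 0000000000000

Answer: 2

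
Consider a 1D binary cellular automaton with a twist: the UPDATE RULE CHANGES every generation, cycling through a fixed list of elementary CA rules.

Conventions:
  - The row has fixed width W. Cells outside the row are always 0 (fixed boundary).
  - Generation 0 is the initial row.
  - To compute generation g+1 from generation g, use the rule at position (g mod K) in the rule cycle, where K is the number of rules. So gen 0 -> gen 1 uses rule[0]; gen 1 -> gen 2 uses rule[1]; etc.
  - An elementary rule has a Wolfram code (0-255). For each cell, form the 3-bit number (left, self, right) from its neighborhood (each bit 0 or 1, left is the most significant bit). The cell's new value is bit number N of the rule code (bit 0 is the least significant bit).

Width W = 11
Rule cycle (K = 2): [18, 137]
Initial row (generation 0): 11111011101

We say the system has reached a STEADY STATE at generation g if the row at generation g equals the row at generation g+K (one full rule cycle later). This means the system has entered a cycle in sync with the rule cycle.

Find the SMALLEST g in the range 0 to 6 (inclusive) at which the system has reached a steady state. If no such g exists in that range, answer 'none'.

Gen 0: 11111011101
Gen 1 (rule 18): 00000000000
Gen 2 (rule 137): 11111111111
Gen 3 (rule 18): 00000000000
Gen 4 (rule 137): 11111111111
Gen 5 (rule 18): 00000000000
Gen 6 (rule 137): 11111111111
Gen 7 (rule 18): 00000000000
Gen 8 (rule 137): 11111111111

Answer: 1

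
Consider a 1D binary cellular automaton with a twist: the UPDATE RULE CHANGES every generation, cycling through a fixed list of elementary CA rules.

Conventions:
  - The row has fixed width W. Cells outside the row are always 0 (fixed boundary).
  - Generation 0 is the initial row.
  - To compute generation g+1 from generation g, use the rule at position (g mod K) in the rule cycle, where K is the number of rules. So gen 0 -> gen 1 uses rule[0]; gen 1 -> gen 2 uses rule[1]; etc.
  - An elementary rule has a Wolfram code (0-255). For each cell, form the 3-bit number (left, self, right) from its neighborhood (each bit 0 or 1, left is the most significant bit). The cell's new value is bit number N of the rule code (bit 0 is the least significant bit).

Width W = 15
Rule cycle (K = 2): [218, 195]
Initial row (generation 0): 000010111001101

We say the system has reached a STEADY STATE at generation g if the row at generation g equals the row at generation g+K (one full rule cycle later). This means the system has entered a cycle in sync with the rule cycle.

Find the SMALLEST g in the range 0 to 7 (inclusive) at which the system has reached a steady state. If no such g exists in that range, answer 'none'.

Answer: none

Derivation:
Gen 0: 000010111001101
Gen 1 (rule 218): 000100111111100
Gen 2 (rule 195): 111001011111101
Gen 3 (rule 218): 111110011111100
Gen 4 (rule 195): 011110101111101
Gen 5 (rule 218): 111110001111100
Gen 6 (rule 195): 011110110111101
Gen 7 (rule 218): 111110110111100
Gen 8 (rule 195): 011110010011101
Gen 9 (rule 218): 111111101111100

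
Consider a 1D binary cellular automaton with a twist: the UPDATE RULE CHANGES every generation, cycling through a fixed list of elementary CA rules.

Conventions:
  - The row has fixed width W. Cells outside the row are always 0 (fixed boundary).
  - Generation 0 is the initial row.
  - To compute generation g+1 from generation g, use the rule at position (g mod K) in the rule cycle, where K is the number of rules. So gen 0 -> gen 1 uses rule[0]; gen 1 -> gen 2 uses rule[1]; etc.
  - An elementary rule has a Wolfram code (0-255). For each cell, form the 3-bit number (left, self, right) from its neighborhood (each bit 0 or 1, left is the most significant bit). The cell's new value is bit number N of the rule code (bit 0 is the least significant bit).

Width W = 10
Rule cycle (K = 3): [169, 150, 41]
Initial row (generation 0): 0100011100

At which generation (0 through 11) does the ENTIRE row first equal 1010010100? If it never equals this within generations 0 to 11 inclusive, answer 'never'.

Gen 0: 0100011100
Gen 1 (rule 169): 0001011001
Gen 2 (rule 150): 0011000111
Gen 3 (rule 41): 1010010100
Gen 4 (rule 169): 0100001001
Gen 5 (rule 150): 1110011111
Gen 6 (rule 41): 1000010000
Gen 7 (rule 169): 0011000111
Gen 8 (rule 150): 0100101010
Gen 9 (rule 41): 0000010100
Gen 10 (rule 169): 1111001001
Gen 11 (rule 150): 0110111111

Answer: 3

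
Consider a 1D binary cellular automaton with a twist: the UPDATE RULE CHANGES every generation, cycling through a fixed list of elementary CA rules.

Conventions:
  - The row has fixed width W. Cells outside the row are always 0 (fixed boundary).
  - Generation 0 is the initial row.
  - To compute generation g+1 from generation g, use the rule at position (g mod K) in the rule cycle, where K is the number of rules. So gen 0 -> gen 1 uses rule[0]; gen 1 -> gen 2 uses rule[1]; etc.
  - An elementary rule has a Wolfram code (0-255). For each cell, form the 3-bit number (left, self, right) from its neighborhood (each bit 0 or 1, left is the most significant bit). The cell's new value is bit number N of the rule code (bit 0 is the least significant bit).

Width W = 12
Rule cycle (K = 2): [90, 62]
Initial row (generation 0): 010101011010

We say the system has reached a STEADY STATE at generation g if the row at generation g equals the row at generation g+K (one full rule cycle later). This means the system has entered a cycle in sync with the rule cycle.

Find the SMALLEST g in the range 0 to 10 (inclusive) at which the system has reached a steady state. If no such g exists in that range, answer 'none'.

Answer: none

Derivation:
Gen 0: 010101011010
Gen 1 (rule 90): 100000011001
Gen 2 (rule 62): 110000110111
Gen 3 (rule 90): 111001110101
Gen 4 (rule 62): 100111001111
Gen 5 (rule 90): 011101111001
Gen 6 (rule 62): 110011000111
Gen 7 (rule 90): 111111101101
Gen 8 (rule 62): 100000011011
Gen 9 (rule 90): 010000111011
Gen 10 (rule 62): 111001100110
Gen 11 (rule 90): 101111111111
Gen 12 (rule 62): 111000000000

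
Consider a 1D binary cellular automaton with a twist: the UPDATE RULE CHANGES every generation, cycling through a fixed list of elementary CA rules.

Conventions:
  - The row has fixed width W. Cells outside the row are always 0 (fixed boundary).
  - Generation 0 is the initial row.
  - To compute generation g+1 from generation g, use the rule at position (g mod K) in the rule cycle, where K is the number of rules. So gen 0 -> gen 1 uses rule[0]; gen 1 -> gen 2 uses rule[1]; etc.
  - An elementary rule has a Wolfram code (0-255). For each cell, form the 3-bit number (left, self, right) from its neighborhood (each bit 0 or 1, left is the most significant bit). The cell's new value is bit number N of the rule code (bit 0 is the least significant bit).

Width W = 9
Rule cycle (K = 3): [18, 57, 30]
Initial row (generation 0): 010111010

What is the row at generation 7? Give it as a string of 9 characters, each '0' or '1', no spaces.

Answer: 000000000

Derivation:
Gen 0: 010111010
Gen 1 (rule 18): 100000001
Gen 2 (rule 57): 011111100
Gen 3 (rule 30): 110000010
Gen 4 (rule 18): 001000101
Gen 5 (rule 57): 100110010
Gen 6 (rule 30): 111101111
Gen 7 (rule 18): 000000000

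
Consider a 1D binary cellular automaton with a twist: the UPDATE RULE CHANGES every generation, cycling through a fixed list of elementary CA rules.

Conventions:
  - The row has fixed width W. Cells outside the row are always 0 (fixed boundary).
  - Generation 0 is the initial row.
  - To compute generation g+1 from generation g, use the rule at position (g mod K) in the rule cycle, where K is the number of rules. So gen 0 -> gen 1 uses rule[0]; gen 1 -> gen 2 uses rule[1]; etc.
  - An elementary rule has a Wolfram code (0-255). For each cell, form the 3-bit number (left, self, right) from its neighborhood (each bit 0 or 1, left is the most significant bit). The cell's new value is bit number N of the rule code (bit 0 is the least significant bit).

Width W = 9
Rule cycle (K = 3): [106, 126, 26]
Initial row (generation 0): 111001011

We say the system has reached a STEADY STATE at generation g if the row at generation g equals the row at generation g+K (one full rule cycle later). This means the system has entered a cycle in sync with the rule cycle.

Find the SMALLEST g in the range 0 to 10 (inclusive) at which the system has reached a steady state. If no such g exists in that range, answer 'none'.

Gen 0: 111001011
Gen 1 (rule 106): 101010111
Gen 2 (rule 126): 111111101
Gen 3 (rule 26): 100000000
Gen 4 (rule 106): 000000000
Gen 5 (rule 126): 000000000
Gen 6 (rule 26): 000000000
Gen 7 (rule 106): 000000000
Gen 8 (rule 126): 000000000
Gen 9 (rule 26): 000000000
Gen 10 (rule 106): 000000000
Gen 11 (rule 126): 000000000
Gen 12 (rule 26): 000000000
Gen 13 (rule 106): 000000000

Answer: 4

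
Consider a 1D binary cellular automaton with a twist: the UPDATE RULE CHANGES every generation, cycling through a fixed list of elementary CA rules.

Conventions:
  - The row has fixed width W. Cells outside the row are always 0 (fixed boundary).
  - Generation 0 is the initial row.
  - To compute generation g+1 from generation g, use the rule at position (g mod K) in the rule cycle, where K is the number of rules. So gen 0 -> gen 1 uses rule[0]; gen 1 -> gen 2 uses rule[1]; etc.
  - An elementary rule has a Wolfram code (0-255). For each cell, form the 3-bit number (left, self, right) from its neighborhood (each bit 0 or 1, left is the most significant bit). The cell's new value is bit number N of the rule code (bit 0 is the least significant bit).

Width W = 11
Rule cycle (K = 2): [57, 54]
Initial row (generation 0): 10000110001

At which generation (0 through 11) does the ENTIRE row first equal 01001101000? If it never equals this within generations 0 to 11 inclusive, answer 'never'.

Answer: never

Derivation:
Gen 0: 10000110001
Gen 1 (rule 57): 01110101100
Gen 2 (rule 54): 10001110010
Gen 3 (rule 57): 01101001001
Gen 4 (rule 54): 10011111111
Gen 5 (rule 57): 01010000000
Gen 6 (rule 54): 11111000000
Gen 7 (rule 57): 10000111111
Gen 8 (rule 54): 11001000000
Gen 9 (rule 57): 10100111111
Gen 10 (rule 54): 11111000000
Gen 11 (rule 57): 10000111111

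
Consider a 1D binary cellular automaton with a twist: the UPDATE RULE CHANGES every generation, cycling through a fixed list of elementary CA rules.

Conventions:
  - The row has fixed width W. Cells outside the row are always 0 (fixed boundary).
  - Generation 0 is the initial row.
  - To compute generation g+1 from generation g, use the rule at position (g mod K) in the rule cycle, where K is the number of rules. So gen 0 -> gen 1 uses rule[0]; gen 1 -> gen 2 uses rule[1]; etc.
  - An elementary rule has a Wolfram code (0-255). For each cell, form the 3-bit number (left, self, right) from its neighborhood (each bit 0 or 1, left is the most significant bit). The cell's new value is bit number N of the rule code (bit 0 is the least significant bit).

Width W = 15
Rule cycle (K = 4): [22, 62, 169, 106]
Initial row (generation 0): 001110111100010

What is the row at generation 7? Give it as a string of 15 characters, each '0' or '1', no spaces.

Answer: 111010100011100

Derivation:
Gen 0: 001110111100010
Gen 1 (rule 22): 010000000010111
Gen 2 (rule 62): 111000000111100
Gen 3 (rule 169): 110011110111001
Gen 4 (rule 106): 110110011101010
Gen 5 (rule 22): 000001100001011
Gen 6 (rule 62): 000011010011110
Gen 7 (rule 169): 111010100011100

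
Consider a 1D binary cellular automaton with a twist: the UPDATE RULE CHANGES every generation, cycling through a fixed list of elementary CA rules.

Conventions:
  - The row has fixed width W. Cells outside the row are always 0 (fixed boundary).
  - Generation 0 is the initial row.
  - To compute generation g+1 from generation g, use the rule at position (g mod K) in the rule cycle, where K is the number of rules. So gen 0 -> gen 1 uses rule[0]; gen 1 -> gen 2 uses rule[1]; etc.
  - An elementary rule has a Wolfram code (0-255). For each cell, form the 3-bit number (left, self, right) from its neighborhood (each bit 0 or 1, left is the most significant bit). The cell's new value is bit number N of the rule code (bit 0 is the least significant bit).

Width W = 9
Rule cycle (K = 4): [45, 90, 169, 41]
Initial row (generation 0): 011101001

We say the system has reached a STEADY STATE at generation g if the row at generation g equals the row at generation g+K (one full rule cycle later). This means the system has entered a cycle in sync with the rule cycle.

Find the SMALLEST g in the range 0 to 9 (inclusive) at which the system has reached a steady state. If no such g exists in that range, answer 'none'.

Gen 0: 011101001
Gen 1 (rule 45): 010011001
Gen 2 (rule 90): 101111110
Gen 3 (rule 169): 011111100
Gen 4 (rule 41): 010000001
Gen 5 (rule 45): 010111101
Gen 6 (rule 90): 100100100
Gen 7 (rule 169): 000000001
Gen 8 (rule 41): 111111100
Gen 9 (rule 45): 100000001
Gen 10 (rule 90): 010000010
Gen 11 (rule 169): 000111000
Gen 12 (rule 41): 110100011
Gen 13 (rule 45): 101101010

Answer: none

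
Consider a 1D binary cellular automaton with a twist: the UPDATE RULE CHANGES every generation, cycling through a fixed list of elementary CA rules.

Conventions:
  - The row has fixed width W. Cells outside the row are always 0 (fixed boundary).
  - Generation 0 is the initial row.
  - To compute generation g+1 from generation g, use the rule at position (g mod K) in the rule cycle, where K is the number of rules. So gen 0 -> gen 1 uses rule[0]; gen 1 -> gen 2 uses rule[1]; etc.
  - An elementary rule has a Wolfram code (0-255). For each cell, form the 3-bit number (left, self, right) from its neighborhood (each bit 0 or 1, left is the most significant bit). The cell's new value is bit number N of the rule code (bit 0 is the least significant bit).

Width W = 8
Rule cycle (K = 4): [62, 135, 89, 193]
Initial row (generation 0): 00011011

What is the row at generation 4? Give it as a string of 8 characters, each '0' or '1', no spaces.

Answer: 01111111

Derivation:
Gen 0: 00011011
Gen 1 (rule 62): 00110110
Gen 2 (rule 135): 11000000
Gen 3 (rule 89): 11111111
Gen 4 (rule 193): 01111111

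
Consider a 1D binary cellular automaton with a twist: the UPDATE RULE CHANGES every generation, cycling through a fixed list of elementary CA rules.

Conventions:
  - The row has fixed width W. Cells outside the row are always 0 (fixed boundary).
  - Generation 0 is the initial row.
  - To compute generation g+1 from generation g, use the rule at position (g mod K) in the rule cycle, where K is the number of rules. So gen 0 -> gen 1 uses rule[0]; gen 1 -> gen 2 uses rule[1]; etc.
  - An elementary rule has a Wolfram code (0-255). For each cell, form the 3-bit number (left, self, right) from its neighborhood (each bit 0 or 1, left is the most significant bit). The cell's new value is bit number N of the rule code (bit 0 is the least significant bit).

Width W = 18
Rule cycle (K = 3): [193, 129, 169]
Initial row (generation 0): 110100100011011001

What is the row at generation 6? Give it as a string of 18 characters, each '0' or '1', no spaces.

Answer: 111111000011100010

Derivation:
Gen 0: 110100100011011001
Gen 1 (rule 193): 010000001001001000
Gen 2 (rule 129): 000111100000000011
Gen 3 (rule 169): 110111001111111010
Gen 4 (rule 193): 010011000111111000
Gen 5 (rule 129): 000000010011110011
Gen 6 (rule 169): 111111000011100010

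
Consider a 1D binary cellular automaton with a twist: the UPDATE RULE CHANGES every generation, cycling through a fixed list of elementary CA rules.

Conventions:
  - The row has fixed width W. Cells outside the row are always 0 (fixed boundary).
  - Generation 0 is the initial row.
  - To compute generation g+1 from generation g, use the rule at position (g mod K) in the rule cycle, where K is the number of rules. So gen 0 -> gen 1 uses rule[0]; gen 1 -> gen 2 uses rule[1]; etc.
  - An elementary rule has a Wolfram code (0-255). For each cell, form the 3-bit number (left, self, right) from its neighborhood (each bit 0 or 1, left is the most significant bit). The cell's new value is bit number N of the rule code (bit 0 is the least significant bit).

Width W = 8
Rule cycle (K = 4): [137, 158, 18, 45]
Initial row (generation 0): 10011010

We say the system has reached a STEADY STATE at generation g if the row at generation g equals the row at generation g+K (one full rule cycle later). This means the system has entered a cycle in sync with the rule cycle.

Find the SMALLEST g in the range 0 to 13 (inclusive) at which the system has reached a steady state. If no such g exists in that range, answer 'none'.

Answer: 7

Derivation:
Gen 0: 10011010
Gen 1 (rule 137): 00010000
Gen 2 (rule 158): 00111000
Gen 3 (rule 18): 01000100
Gen 4 (rule 45): 01010101
Gen 5 (rule 137): 00000000
Gen 6 (rule 158): 00000000
Gen 7 (rule 18): 00000000
Gen 8 (rule 45): 11111111
Gen 9 (rule 137): 11111110
Gen 10 (rule 158): 11111101
Gen 11 (rule 18): 00000000
Gen 12 (rule 45): 11111111
Gen 13 (rule 137): 11111110
Gen 14 (rule 158): 11111101
Gen 15 (rule 18): 00000000
Gen 16 (rule 45): 11111111
Gen 17 (rule 137): 11111110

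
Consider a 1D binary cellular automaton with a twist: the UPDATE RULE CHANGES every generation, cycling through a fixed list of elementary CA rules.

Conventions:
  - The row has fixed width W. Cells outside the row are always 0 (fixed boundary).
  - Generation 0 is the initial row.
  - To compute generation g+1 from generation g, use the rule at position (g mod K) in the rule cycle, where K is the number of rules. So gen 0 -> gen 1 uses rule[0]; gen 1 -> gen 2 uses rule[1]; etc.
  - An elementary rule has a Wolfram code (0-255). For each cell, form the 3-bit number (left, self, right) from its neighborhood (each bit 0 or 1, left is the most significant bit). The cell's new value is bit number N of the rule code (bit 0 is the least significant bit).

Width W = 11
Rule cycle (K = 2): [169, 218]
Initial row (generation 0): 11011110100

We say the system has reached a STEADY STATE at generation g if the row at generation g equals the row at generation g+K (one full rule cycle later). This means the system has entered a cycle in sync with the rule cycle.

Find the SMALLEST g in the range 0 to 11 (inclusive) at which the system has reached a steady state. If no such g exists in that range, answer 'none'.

Answer: 10

Derivation:
Gen 0: 11011110100
Gen 1 (rule 169): 10111101001
Gen 2 (rule 218): 00111100110
Gen 3 (rule 169): 10111000100
Gen 4 (rule 218): 00111101010
Gen 5 (rule 169): 10111010100
Gen 6 (rule 218): 00111000010
Gen 7 (rule 169): 10110011000
Gen 8 (rule 218): 00111111100
Gen 9 (rule 169): 10111111001
Gen 10 (rule 218): 00111111110
Gen 11 (rule 169): 10111111100
Gen 12 (rule 218): 00111111110
Gen 13 (rule 169): 10111111100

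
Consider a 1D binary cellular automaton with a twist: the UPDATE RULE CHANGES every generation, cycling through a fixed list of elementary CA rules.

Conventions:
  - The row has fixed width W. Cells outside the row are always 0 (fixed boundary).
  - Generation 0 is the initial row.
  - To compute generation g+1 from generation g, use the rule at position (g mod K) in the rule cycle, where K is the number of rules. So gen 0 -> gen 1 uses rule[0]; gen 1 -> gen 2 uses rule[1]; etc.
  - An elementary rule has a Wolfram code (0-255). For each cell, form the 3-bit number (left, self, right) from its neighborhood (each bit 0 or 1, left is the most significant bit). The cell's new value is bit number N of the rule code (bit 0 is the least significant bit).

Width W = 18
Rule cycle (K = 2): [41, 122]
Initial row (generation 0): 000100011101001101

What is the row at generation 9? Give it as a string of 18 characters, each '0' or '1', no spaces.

Answer: 011000101010101010

Derivation:
Gen 0: 000100011101001101
Gen 1 (rule 41): 110001010010001010
Gen 2 (rule 122): 111010101101010101
Gen 3 (rule 41): 100101011010101010
Gen 4 (rule 122): 011010111101010101
Gen 5 (rule 41): 010101100010101010
Gen 6 (rule 122): 101011110101010101
Gen 7 (rule 41): 010110001010101010
Gen 8 (rule 122): 101111010101010101
Gen 9 (rule 41): 011000101010101010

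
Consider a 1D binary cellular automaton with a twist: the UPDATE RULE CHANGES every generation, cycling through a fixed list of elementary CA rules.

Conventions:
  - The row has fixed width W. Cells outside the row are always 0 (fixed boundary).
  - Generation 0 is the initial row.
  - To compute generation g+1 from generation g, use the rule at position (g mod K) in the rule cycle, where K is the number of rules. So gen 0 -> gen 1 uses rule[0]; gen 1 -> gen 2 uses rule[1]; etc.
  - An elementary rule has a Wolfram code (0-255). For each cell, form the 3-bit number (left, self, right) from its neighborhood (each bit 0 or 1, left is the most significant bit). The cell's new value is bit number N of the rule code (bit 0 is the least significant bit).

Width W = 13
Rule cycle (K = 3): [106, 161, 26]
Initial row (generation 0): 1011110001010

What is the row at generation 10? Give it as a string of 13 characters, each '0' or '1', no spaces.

Gen 0: 1011110001010
Gen 1 (rule 106): 0110010010100
Gen 2 (rule 161): 0000000001001
Gen 3 (rule 26): 0000000010110
Gen 4 (rule 106): 0000000101110
Gen 5 (rule 161): 1111110010100
Gen 6 (rule 26): 1000001100010
Gen 7 (rule 106): 0000011100100
Gen 8 (rule 161): 1111001000001
Gen 9 (rule 26): 1000110100010
Gen 10 (rule 106): 0001111000100

Answer: 0001111000100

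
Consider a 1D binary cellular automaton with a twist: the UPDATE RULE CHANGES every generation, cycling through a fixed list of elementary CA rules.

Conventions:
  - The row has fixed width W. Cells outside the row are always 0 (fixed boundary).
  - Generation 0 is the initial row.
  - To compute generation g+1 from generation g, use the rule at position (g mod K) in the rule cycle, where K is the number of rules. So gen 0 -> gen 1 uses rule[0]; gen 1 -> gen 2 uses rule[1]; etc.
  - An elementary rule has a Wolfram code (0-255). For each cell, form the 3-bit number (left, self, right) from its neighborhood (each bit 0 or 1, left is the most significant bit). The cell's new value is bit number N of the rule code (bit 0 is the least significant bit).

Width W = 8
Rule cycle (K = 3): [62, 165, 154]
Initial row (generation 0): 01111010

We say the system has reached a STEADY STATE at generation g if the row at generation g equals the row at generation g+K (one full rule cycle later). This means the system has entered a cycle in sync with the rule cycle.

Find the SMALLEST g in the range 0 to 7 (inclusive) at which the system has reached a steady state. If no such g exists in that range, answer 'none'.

Answer: none

Derivation:
Gen 0: 01111010
Gen 1 (rule 62): 11000111
Gen 2 (rule 165): 00010010
Gen 3 (rule 154): 00101101
Gen 4 (rule 62): 01111011
Gen 5 (rule 165): 00110100
Gen 6 (rule 154): 01100010
Gen 7 (rule 62): 11010111
Gen 8 (rule 165): 00111010
Gen 9 (rule 154): 01110001
Gen 10 (rule 62): 11001011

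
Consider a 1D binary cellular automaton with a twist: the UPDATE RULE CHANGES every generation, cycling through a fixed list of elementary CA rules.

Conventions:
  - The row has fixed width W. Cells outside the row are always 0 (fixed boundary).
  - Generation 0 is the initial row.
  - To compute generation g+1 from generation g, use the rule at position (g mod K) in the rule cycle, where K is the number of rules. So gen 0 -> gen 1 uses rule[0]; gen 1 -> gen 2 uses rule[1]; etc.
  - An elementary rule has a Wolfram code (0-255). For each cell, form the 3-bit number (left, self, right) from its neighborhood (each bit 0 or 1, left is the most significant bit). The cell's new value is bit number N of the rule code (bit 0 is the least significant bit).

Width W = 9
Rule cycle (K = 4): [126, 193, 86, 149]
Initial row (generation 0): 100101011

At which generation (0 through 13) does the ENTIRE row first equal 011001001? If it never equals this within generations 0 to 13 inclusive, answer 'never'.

Answer: 8

Derivation:
Gen 0: 100101011
Gen 1 (rule 126): 111111111
Gen 2 (rule 193): 011111111
Gen 3 (rule 86): 100000001
Gen 4 (rule 149): 111111101
Gen 5 (rule 126): 100000111
Gen 6 (rule 193): 001110011
Gen 7 (rule 86): 010011101
Gen 8 (rule 149): 011001001
Gen 9 (rule 126): 111111111
Gen 10 (rule 193): 011111111
Gen 11 (rule 86): 100000001
Gen 12 (rule 149): 111111101
Gen 13 (rule 126): 100000111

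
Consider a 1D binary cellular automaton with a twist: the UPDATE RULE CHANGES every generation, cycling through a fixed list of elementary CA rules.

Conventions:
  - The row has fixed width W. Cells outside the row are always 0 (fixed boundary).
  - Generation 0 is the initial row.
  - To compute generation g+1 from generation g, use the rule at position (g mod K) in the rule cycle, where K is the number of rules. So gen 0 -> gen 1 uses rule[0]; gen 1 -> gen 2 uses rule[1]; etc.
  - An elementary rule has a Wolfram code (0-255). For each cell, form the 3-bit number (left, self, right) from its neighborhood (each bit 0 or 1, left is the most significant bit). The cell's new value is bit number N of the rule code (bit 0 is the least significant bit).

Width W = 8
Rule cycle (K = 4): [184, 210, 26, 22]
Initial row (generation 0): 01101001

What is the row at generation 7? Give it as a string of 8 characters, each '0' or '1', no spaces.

Answer: 10110110

Derivation:
Gen 0: 01101001
Gen 1 (rule 184): 01010100
Gen 2 (rule 210): 10000010
Gen 3 (rule 26): 01000101
Gen 4 (rule 22): 11101101
Gen 5 (rule 184): 11011010
Gen 6 (rule 210): 01001001
Gen 7 (rule 26): 10110110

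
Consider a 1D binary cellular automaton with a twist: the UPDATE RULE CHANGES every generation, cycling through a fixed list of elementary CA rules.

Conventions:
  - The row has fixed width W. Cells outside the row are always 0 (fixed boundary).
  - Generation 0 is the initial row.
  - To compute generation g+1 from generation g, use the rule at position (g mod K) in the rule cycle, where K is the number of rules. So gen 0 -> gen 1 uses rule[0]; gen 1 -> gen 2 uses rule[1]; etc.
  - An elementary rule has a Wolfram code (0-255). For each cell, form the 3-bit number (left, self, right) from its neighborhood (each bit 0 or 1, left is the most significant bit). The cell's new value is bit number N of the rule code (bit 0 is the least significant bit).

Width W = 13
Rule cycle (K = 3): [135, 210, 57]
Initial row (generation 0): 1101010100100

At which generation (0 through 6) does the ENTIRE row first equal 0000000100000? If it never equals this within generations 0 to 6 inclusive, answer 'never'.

Answer: never

Derivation:
Gen 0: 1101010100100
Gen 1 (rule 135): 0001010101101
Gen 2 (rule 210): 0010000000100
Gen 3 (rule 57): 1001111110011
Gen 4 (rule 135): 1010111100100
Gen 5 (rule 210): 0000011111010
Gen 6 (rule 57): 1111010000101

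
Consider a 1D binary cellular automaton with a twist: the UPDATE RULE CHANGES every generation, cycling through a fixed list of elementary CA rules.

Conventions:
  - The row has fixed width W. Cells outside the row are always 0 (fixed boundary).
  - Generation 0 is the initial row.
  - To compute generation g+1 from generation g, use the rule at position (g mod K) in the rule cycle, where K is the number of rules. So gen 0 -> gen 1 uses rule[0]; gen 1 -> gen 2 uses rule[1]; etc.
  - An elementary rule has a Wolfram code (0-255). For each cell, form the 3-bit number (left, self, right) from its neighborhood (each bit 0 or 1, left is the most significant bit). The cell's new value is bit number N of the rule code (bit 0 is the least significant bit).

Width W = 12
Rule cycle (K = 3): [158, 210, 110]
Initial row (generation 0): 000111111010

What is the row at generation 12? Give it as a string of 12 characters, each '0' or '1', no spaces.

Gen 0: 000111111010
Gen 1 (rule 158): 001111110011
Gen 2 (rule 210): 010111111101
Gen 3 (rule 110): 111100000111
Gen 4 (rule 158): 111010001110
Gen 5 (rule 210): 011001010111
Gen 6 (rule 110): 111011111101
Gen 7 (rule 158): 110011111001
Gen 8 (rule 210): 011101111110
Gen 9 (rule 110): 110111000010
Gen 10 (rule 158): 100110100111
Gen 11 (rule 210): 011010011011
Gen 12 (rule 110): 111110111111

Answer: 111110111111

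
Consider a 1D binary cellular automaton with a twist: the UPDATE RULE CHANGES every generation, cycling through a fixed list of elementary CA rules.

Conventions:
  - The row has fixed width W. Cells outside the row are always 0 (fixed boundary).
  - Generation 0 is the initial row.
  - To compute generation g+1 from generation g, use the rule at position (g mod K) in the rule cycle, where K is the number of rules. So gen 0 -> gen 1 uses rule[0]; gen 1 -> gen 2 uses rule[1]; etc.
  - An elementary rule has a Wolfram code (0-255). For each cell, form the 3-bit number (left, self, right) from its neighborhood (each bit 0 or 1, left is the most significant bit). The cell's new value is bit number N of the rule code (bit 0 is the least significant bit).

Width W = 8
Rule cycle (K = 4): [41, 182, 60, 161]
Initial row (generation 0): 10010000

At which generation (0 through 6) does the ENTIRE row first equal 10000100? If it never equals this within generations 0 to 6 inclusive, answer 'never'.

Answer: 5

Derivation:
Gen 0: 10010000
Gen 1 (rule 41): 00000111
Gen 2 (rule 182): 00001010
Gen 3 (rule 60): 00001111
Gen 4 (rule 161): 11100110
Gen 5 (rule 41): 10000100
Gen 6 (rule 182): 11001110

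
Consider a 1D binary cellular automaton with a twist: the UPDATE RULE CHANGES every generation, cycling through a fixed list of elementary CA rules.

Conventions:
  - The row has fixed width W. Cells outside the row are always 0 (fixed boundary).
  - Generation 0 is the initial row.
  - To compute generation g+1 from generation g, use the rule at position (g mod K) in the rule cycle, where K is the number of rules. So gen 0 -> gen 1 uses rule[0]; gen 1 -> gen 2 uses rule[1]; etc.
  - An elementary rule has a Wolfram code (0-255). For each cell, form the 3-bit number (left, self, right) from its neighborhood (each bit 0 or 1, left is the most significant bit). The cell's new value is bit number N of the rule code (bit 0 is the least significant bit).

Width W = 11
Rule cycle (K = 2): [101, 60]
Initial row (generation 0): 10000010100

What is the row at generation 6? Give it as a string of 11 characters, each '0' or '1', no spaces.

Gen 0: 10000010100
Gen 1 (rule 101): 10111011101
Gen 2 (rule 60): 11100110011
Gen 3 (rule 101): 00100010001
Gen 4 (rule 60): 00110011001
Gen 5 (rule 101): 10010001001
Gen 6 (rule 60): 11011001101

Answer: 11011001101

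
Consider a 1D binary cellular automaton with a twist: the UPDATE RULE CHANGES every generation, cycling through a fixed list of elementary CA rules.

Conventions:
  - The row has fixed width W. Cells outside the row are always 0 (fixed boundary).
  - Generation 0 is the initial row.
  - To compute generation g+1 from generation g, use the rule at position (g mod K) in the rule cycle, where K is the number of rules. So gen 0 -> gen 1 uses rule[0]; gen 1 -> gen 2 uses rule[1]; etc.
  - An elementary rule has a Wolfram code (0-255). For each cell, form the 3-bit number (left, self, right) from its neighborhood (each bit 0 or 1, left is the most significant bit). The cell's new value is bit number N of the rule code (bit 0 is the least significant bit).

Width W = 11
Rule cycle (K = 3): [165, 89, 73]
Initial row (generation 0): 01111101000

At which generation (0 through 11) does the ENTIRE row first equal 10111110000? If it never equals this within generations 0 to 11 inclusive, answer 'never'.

Answer: 7

Derivation:
Gen 0: 01111101000
Gen 1 (rule 165): 00111011011
Gen 2 (rule 89): 10101011011
Gen 3 (rule 73): 00000011011
Gen 4 (rule 165): 11111000100
Gen 5 (rule 89): 10001110011
Gen 6 (rule 73): 00101010011
Gen 7 (rule 165): 10111110000
Gen 8 (rule 89): 00100011111
Gen 9 (rule 73): 10001010001
Gen 10 (rule 165): 10101110101
Gen 11 (rule 89): 00001010000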